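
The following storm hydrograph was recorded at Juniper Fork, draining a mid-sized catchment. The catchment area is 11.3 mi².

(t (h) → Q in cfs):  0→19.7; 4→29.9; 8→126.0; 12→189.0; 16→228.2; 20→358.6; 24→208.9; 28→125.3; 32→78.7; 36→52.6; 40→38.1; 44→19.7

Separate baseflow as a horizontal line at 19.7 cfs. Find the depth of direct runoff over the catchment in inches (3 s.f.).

Direct runoff: 0.0, 10.2, 106.3, 169.3, 208.5, 338.9, 189.2, 105.6, 59.0, 32.9, 18.4, 0.0 cfs; ΣQ_DR = 1238 cfs.
V = ΣQ_DR · Δt = 1238 × 14400 s = 1.783 × 10^7 ft³.
Over A = 11.3 mi², depth = V / A = 0.679 in.

d ≈ 0.679 in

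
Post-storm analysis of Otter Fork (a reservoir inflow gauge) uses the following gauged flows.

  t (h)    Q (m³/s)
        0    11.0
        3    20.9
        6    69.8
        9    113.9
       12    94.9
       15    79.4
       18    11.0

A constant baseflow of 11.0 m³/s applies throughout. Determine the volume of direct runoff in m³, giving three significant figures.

Direct-runoff ordinates (Q − Q_b): 0.0, 9.9, 58.8, 102.9, 83.9, 68.4, 0.0 m³/s.
ΣQ_DR = 323.9 m³/s.
With Δt = 3 h = 10800 s, V = ΣQ_DR · Δt = 323.9 × 10800 = 3.50 × 10^6 m³.

V ≈ 3.50 × 10^6 m³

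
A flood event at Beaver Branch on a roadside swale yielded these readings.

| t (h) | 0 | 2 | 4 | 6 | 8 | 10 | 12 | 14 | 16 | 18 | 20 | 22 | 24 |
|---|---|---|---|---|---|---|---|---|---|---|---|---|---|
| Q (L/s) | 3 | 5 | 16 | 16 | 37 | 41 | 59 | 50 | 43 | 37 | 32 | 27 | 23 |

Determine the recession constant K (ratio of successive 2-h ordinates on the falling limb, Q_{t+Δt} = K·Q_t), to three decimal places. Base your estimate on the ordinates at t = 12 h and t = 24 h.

Using the recession-limb readings at t = 12 h and t = 24 h: Q falls from 59 to 23 L/s over 6 intervals.
K = (Q₂/Q₁)^(1/6) = (23/59)^(1/6) = 0.855.

K ≈ 0.855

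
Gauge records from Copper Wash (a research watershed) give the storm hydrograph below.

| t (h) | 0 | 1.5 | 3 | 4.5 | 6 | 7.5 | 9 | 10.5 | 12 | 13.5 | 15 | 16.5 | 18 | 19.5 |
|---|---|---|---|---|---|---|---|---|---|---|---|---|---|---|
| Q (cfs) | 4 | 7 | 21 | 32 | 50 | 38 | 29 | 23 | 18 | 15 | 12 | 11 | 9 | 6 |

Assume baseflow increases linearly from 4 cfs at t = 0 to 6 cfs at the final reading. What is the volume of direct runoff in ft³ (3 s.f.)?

Direct-runoff ordinates (Q − Q_b): 0.00, 2.85, 16.69, 27.54, 45.38, 33.23, 24.08, 17.92, 12.77, 9.62, 6.46, 5.31, 3.15, 0.00 cfs.
ΣQ_DR = 205.0 cfs.
With Δt = 1.5 h = 5400 s, V = ΣQ_DR · Δt = 205.0 × 5400 = 1.11 × 10^6 ft³.

V ≈ 1.11 × 10^6 ft³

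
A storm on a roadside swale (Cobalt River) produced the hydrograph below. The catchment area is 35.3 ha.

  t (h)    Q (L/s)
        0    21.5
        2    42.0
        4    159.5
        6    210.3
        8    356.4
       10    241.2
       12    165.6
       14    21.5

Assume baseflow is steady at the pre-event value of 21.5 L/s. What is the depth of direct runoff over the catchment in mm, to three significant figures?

d ≈ 21.3 mm

Direct runoff: 0.0, 20.5, 138.0, 188.8, 334.9, 219.7, 144.1, 0.0 L/s; ΣQ_DR = 1046 L/s.
V = ΣQ_DR · Δt = 1046 × 7200 s = 7.531 × 10^6 L.
Over A = 35.3 ha, depth = V / A = 21.3 mm.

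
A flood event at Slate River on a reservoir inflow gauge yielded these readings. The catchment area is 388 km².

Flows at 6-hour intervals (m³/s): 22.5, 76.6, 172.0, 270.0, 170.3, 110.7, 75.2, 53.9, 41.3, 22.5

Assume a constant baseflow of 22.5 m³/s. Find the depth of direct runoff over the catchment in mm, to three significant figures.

d ≈ 44.0 mm

Direct runoff: 0.0, 54.1, 149.5, 247.5, 147.8, 88.2, 52.7, 31.4, 18.8, 0.0 m³/s; ΣQ_DR = 790.0 m³/s.
V = ΣQ_DR · Δt = 790.0 × 21600 s = 1.706 × 10^7 m³.
Over A = 388 km², depth = V / A = 44.0 mm.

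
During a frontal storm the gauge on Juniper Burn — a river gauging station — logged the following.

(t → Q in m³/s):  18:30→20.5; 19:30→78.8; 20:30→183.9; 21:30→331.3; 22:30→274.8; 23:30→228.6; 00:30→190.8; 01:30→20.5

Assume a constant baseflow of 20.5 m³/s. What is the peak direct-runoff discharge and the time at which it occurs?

Q_p = 310.8 m³/s at t = 21:30

Subtracting baseflow gives direct-runoff ordinates: 0.0, 58.3, 163.4, 310.8, 254.3, 208.1, 170.3, 0.0 m³/s.
The maximum is 310.8 m³/s, occurring at the reading for t = 21:30.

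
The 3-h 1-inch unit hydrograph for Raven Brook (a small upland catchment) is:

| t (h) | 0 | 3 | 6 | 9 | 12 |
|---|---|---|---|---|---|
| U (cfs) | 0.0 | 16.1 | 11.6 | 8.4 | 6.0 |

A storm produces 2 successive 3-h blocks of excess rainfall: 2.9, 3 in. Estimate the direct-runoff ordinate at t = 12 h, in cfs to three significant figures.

Q ≈ 42.6 cfs

By discrete convolution, Q_j = Σ (P_i / 1 in) · U_{j−i}.
At t = 12 h (j=4): Q = (2.9/1)·6.0 + (3/1)·8.4 = 42.6 cfs.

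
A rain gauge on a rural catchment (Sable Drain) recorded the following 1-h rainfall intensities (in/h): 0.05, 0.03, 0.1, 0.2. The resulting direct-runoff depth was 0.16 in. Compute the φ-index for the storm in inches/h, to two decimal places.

φ ≈ 0.07 in/h

Only the 2 blocks with intensity above φ contribute runoff: 0.1, 0.2 in/h.
Σ(I−φ)·Δt = d  ⇒  (0.1+0.2 − 2φ)·1 = 0.16
φ = (0.3000 − 0.16/1) / 2 = 0.07 in/h.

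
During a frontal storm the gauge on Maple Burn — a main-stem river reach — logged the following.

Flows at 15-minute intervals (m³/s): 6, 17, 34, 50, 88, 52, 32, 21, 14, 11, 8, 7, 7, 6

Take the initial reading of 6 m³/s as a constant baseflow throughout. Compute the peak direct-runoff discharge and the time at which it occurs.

Q_p = 82.0 m³/s at t = 1 h

Subtracting baseflow gives direct-runoff ordinates: 0.0, 11.0, 28.0, 44.0, 82.0, 46.0, 26.0, 15.0, 8.0, 5.0, 2.0, 1.0, 1.0, 0.0 m³/s.
The maximum is 82.0 m³/s, occurring at the reading for t = 1 h.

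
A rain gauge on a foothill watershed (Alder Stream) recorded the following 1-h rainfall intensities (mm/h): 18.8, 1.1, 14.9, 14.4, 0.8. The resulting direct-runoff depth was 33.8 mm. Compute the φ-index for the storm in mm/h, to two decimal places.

φ ≈ 4.77 mm/h

Only the 3 blocks with intensity above φ contribute runoff: 18.8, 14.9, 14.4 mm/h.
Σ(I−φ)·Δt = d  ⇒  (18.8+14.9+14.4 − 3φ)·1 = 33.8
φ = (48.10 − 33.8/1) / 3 = 4.77 mm/h.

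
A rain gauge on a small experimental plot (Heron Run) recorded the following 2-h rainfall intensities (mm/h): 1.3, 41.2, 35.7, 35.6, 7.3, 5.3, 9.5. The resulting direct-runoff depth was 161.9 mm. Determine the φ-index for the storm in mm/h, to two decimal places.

Only the 3 blocks with intensity above φ contribute runoff: 41.2, 35.7, 35.6 mm/h.
Σ(I−φ)·Δt = d  ⇒  (41.2+35.7+35.6 − 3φ)·2 = 161.9
φ = (112.5 − 161.9/2) / 3 = 10.52 mm/h.

φ ≈ 10.52 mm/h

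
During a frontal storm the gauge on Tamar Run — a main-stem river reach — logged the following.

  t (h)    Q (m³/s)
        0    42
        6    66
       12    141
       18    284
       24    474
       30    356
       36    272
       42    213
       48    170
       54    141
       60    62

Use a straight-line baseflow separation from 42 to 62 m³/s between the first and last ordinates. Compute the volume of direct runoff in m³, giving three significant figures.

V ≈ 3.56 × 10^7 m³

Direct-runoff ordinates (Q − Q_b): 0.00, 22.00, 95.00, 236.00, 424.00, 304.00, 218.00, 157.00, 112.00, 81.00, 0.00 m³/s.
ΣQ_DR = 1649 m³/s.
With Δt = 6 h = 21600 s, V = ΣQ_DR · Δt = 1649 × 21600 = 3.56 × 10^7 m³.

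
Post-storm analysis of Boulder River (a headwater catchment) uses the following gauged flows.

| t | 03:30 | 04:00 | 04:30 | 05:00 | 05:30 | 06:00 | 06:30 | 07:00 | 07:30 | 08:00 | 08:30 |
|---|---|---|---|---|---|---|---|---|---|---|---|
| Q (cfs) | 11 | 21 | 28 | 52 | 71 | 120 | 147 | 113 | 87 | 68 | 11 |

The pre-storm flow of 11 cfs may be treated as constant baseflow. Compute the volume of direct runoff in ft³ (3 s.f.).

V ≈ 1.09 × 10^6 ft³

Direct-runoff ordinates (Q − Q_b): 0.0, 10.0, 17.0, 41.0, 60.0, 109.0, 136.0, 102.0, 76.0, 57.0, 0.0 cfs.
ΣQ_DR = 608.0 cfs.
With Δt = 0.5 h = 1800 s, V = ΣQ_DR · Δt = 608.0 × 1800 = 1.09 × 10^6 ft³.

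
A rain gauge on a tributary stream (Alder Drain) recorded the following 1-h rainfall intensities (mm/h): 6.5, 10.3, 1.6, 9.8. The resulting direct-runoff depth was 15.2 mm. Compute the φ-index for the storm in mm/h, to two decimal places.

Only the 3 blocks with intensity above φ contribute runoff: 6.5, 10.3, 9.8 mm/h.
Σ(I−φ)·Δt = d  ⇒  (6.5+10.3+9.8 − 3φ)·1 = 15.2
φ = (26.60 − 15.2/1) / 3 = 3.80 mm/h.

φ ≈ 3.80 mm/h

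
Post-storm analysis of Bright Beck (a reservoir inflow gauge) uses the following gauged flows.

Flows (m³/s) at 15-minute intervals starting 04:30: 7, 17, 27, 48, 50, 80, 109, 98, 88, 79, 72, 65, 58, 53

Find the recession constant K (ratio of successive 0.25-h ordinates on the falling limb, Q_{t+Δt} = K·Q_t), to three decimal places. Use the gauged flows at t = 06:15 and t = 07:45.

K ≈ 0.903

Using the recession-limb readings at t = 06:15 and t = 07:45: Q falls from 98 to 53 m³/s over 6 intervals.
K = (Q₂/Q₁)^(1/6) = (53/98)^(1/6) = 0.903.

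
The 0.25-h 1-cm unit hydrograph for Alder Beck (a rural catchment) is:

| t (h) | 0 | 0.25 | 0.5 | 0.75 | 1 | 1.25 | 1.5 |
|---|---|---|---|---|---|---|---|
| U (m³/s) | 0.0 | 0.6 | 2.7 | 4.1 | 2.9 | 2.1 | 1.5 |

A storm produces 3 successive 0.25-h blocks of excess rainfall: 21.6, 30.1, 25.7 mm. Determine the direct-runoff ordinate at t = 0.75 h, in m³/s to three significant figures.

By discrete convolution, Q_j = Σ (P_i / 10 mm) · U_{j−i}.
At t = 0.75 h (j=3): Q = (21.6/10)·4.1 + (30.1/10)·2.7 + (25.7/10)·0.6 = 18.5 m³/s.

Q ≈ 18.5 m³/s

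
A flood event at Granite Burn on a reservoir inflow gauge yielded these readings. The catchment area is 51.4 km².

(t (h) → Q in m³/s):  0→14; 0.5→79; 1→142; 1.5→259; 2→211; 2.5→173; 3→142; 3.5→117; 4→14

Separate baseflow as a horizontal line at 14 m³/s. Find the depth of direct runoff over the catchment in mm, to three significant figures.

Direct runoff: 0.0, 65.0, 128.0, 245.0, 197.0, 159.0, 128.0, 103.0, 0.0 m³/s; ΣQ_DR = 1025 m³/s.
V = ΣQ_DR · Δt = 1025 × 1800 s = 1.845 × 10^6 m³.
Over A = 51.4 km², depth = V / A = 35.9 mm.

d ≈ 35.9 mm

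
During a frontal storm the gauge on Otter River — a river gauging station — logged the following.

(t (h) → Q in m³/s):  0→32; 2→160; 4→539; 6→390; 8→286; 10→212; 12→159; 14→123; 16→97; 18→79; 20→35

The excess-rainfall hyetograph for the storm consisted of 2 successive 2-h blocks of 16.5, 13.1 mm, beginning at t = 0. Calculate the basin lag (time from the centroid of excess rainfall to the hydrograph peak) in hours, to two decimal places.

t_L ≈ 2.11 h

Centroid of excess rainfall: t_c = Σ P_i·t̄_i / ΣP_i = 1.8851 h (block centres at 1, 3 h).
Hydrograph peak occurs at t = 4 h, so basin lag t_L = 4 − 1.8851 = 2.11 h.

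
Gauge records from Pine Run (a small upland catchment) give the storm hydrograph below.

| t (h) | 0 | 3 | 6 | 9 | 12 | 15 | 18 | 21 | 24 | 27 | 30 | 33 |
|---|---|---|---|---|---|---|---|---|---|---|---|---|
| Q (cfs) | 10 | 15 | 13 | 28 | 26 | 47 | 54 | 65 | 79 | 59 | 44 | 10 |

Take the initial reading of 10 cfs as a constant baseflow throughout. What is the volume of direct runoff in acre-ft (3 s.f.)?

V ≈ 81.8 acre-ft

Direct-runoff ordinates (Q − Q_b): 0.0, 5.0, 3.0, 18.0, 16.0, 37.0, 44.0, 55.0, 69.0, 49.0, 34.0, 0.0 cfs.
ΣQ_DR = 330.0 cfs.
With Δt = 3 h = 10800 s, V = ΣQ_DR · Δt = 330.0 × 10800 = 3.56 × 10^6 ft³ = 81.8 acre-ft.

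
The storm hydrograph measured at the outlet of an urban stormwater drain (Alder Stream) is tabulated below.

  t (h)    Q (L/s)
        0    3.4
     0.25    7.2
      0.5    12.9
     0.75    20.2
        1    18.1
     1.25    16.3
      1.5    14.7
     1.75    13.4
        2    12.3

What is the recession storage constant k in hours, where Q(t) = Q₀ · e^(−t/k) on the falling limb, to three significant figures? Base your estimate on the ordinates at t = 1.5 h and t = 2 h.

On the falling limb, Q drops from 14.7 to 12.3 L/s between t = 1.5 h and t = 2 h (Δt = 0.5 h).
k = −Δt / ln(Q₂/Q₁) = −0.5 / ln(12.3/14.7) = 2.81 h.

k ≈ 2.81 h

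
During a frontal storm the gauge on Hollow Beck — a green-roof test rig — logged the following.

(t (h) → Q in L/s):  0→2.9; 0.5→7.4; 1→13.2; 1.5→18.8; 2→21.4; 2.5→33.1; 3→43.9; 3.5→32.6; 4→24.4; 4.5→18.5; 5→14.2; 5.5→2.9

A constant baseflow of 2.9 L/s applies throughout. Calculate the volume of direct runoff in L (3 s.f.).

Direct-runoff ordinates (Q − Q_b): 0.0, 4.5, 10.3, 15.9, 18.5, 30.2, 41.0, 29.7, 21.5, 15.6, 11.3, 0.0 L/s.
ΣQ_DR = 198.5 L/s.
With Δt = 0.5 h = 1800 s, V = ΣQ_DR · Δt = 198.5 × 1800 = 3.57 × 10^5 L.

V ≈ 3.57 × 10^5 L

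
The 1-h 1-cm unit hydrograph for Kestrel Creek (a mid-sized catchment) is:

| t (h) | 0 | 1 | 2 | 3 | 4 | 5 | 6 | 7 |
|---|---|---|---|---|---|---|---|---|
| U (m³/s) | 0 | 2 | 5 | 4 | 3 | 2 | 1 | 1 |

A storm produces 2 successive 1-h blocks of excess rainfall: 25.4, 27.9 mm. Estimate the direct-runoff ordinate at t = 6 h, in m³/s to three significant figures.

Q ≈ 8.12 m³/s

By discrete convolution, Q_j = Σ (P_i / 10 mm) · U_{j−i}.
At t = 6 h (j=6): Q = (25.4/10)·1 + (27.9/10)·2 = 8.12 m³/s.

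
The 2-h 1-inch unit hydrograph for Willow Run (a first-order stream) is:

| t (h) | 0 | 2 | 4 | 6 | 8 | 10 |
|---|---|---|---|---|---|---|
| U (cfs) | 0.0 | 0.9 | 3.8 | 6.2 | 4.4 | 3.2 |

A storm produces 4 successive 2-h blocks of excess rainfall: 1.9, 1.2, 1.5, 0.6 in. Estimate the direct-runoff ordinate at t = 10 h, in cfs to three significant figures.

Q ≈ 22.9 cfs

By discrete convolution, Q_j = Σ (P_i / 1 in) · U_{j−i}.
At t = 10 h (j=5): Q = (1.9/1)·3.2 + (1.2/1)·4.4 + (1.5/1)·6.2 + (0.6/1)·3.8 = 22.9 cfs.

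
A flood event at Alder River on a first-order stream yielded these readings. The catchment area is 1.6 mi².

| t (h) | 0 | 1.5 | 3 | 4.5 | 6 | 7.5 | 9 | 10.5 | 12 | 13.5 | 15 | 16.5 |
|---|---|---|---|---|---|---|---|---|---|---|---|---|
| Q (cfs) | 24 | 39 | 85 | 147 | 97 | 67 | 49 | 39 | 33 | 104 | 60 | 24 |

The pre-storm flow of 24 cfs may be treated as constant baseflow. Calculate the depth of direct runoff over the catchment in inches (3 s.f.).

d ≈ 0.697 in

Direct runoff: 0.0, 15.0, 61.0, 123.0, 73.0, 43.0, 25.0, 15.0, 9.0, 80.0, 36.0, 0.0 cfs; ΣQ_DR = 480.0 cfs.
V = ΣQ_DR · Δt = 480.0 × 5400 s = 2.592 × 10^6 ft³.
Over A = 1.6 mi², depth = V / A = 0.697 in.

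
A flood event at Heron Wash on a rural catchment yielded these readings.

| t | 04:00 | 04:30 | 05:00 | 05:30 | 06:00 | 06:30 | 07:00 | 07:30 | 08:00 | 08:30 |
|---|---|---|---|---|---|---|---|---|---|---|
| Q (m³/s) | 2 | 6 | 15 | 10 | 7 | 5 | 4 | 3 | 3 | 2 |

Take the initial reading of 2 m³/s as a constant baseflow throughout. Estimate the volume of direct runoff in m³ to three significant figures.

Direct-runoff ordinates (Q − Q_b): 0.0, 4.0, 13.0, 8.0, 5.0, 3.0, 2.0, 1.0, 1.0, 0.0 m³/s.
ΣQ_DR = 37.00 m³/s.
With Δt = 0.5 h = 1800 s, V = ΣQ_DR · Δt = 37.00 × 1800 = 66600 m³.

V ≈ 66600 m³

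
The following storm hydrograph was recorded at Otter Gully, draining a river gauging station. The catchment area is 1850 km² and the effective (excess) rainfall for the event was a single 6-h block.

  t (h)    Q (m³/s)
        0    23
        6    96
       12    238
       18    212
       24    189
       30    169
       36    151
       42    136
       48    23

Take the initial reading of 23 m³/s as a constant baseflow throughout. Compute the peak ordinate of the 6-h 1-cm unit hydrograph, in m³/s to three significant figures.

Direct runoff: 0.0, 73.0, 215.0, 189.0, 166.0, 146.0, 128.0, 113.0, 0.0 m³/s; ΣQ_DR = 1030 m³/s, peak = 215.0 m³/s.
Runoff depth d = ΣQ_DR·Δt / A = 1030 × 21600 / (1850 km²) = 12.03 mm.
The 1-cm UH is the DRH scaled by (10 mm)/d, so U_p = 215.0 × 10/12.03 = 179 m³/s.

U_p ≈ 179 m³/s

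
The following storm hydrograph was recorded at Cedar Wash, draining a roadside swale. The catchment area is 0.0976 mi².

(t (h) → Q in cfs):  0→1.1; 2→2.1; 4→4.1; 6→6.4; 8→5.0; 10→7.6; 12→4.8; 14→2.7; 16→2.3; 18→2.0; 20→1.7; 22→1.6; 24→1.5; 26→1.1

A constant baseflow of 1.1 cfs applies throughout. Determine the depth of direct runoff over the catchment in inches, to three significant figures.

d ≈ 0.908 in

Direct runoff: 0.0, 1.0, 3.0, 5.3, 3.9, 6.5, 3.7, 1.6, 1.2, 0.9, 0.6, 0.5, 0.4, 0.0 cfs; ΣQ_DR = 28.60 cfs.
V = ΣQ_DR · Δt = 28.60 × 7200 s = 2.059 × 10^5 ft³.
Over A = 0.0976 mi², depth = V / A = 0.908 in.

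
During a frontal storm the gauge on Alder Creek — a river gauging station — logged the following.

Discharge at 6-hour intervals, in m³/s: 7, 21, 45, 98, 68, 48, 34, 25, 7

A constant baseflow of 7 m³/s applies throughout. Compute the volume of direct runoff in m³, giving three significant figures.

Direct-runoff ordinates (Q − Q_b): 0.0, 14.0, 38.0, 91.0, 61.0, 41.0, 27.0, 18.0, 0.0 m³/s.
ΣQ_DR = 290.0 m³/s.
With Δt = 6 h = 21600 s, V = ΣQ_DR · Δt = 290.0 × 21600 = 6.26 × 10^6 m³.

V ≈ 6.26 × 10^6 m³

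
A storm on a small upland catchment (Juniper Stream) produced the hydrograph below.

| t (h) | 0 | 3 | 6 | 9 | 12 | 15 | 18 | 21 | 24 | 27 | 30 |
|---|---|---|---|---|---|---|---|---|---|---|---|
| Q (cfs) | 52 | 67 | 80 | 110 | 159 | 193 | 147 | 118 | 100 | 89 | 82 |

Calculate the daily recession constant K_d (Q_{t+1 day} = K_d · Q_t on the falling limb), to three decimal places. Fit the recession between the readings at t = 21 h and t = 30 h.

K_d ≈ 0.379

Between t = 21 h and t = 30 h the flow falls from 118 to 82 cfs over 3×3 h = 9 h.
Per-interval ratio K = (82/118)^(1/3) = 0.8857; K_d = K^(24/3) = 0.379.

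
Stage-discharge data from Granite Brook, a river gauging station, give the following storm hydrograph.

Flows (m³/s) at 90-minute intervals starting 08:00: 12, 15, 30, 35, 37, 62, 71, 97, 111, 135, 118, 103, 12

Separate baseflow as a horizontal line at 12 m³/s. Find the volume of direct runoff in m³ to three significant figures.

Direct-runoff ordinates (Q − Q_b): 0.0, 3.0, 18.0, 23.0, 25.0, 50.0, 59.0, 85.0, 99.0, 123.0, 106.0, 91.0, 0.0 m³/s.
ΣQ_DR = 682.0 m³/s.
With Δt = 1.5 h = 5400 s, V = ΣQ_DR · Δt = 682.0 × 5400 = 3.68 × 10^6 m³.

V ≈ 3.68 × 10^6 m³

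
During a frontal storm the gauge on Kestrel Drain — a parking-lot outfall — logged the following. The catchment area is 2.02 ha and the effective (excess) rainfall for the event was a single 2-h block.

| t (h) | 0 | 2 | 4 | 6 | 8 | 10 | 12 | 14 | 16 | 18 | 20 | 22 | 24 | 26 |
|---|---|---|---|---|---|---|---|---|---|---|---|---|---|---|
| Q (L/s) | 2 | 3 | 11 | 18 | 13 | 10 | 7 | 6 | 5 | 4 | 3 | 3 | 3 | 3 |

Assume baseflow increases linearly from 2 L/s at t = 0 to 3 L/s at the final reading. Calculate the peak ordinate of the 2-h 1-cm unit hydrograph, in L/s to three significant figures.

U_p ≈ 7.90 L/s

Direct runoff: 0.00, 0.92, 8.85, 15.77, 10.69, 7.62, 4.54, 3.46, 2.38, 1.31, 0.23, 0.15, 0.08, 0.00 L/s; ΣQ_DR = 56.00 L/s, peak = 15.77 L/s.
Runoff depth d = ΣQ_DR·Δt / A = 56.00 × 7200 / (2.02 ha) = 19.96 mm.
The 1-cm UH is the DRH scaled by (10 mm)/d, so U_p = 15.77 × 10/19.96 = 7.90 L/s.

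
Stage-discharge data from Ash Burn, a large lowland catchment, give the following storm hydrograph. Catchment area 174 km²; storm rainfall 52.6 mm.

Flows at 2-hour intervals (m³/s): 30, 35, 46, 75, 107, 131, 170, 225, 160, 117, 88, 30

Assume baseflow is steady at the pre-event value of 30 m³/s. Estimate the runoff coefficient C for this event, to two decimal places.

C ≈ 0.67

ΣQ_DR = 854.0 m³/s; V = ΣQ_DR·Δt = 6.149 × 10^6 m³.
Runoff depth d = V / A = 35.34 mm.
C = d / P = 35.34 / 52.6 = 0.67.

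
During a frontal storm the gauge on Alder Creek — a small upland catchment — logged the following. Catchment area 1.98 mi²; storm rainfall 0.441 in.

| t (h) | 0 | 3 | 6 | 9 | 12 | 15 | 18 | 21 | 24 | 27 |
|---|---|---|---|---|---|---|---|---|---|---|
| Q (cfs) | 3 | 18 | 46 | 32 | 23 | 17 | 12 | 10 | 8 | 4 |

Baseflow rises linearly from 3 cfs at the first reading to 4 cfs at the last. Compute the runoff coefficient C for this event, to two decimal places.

ΣQ_DR = 138.0 cfs; V = ΣQ_DR·Δt = 1.490 × 10^6 ft³.
Runoff depth d = V / A = 0.3240 in.
C = d / P = 0.3240 / 0.441 = 0.73.

C ≈ 0.73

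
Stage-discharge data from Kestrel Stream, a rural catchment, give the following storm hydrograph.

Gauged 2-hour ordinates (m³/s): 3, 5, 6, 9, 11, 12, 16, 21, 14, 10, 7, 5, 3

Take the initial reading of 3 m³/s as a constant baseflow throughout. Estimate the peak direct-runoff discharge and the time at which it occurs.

Subtracting baseflow gives direct-runoff ordinates: 0.0, 2.0, 3.0, 6.0, 8.0, 9.0, 13.0, 18.0, 11.0, 7.0, 4.0, 2.0, 0.0 m³/s.
The maximum is 18.0 m³/s, occurring at the reading for t = 14 h.

Q_p = 18.0 m³/s at t = 14 h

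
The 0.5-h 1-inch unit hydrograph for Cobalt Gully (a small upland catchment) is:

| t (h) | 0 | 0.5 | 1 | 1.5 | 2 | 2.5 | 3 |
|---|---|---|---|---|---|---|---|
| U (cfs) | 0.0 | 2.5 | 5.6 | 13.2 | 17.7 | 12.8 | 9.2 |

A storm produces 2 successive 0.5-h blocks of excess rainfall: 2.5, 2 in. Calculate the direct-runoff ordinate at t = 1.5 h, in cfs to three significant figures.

Q ≈ 44.2 cfs

By discrete convolution, Q_j = Σ (P_i / 1 in) · U_{j−i}.
At t = 1.5 h (j=3): Q = (2.5/1)·13.2 + (2/1)·5.6 = 44.2 cfs.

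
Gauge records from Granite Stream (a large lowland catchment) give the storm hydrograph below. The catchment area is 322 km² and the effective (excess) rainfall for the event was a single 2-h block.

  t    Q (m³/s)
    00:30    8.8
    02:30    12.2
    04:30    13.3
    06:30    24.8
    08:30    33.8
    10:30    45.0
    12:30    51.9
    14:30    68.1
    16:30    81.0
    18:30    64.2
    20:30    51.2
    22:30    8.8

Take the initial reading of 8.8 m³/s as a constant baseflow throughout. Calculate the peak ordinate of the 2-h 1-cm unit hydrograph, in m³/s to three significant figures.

Direct runoff: 0.0, 3.4, 4.5, 16.0, 25.0, 36.2, 43.1, 59.3, 72.2, 55.4, 42.4, 0.0 m³/s; ΣQ_DR = 357.5 m³/s, peak = 72.2 m³/s.
Runoff depth d = ΣQ_DR·Δt / A = 357.5 × 7200 / (322 km²) = 7.994 mm.
The 1-cm UH is the DRH scaled by (10 mm)/d, so U_p = 72.2 × 10/7.994 = 90.3 m³/s.

U_p ≈ 90.3 m³/s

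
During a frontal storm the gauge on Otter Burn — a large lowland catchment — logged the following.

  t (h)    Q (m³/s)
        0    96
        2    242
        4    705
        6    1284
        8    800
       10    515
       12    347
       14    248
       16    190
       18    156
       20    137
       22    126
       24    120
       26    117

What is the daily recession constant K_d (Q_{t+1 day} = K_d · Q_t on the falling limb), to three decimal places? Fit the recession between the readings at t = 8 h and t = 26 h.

K_d ≈ 0.077

Between t = 8 h and t = 26 h the flow falls from 800 to 117 m³/s over 9×2 h = 18 h.
Per-interval ratio K = (117/800)^(1/9) = 0.8077; K_d = K^(24/2) = 0.077.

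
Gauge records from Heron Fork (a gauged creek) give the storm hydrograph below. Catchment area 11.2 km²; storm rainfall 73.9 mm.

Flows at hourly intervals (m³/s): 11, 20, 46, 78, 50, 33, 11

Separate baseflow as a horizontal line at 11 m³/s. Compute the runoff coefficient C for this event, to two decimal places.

C ≈ 0.75

ΣQ_DR = 172.0 m³/s; V = ΣQ_DR·Δt = 6.192 × 10^5 m³.
Runoff depth d = V / A = 55.29 mm.
C = d / P = 55.29 / 73.9 = 0.75.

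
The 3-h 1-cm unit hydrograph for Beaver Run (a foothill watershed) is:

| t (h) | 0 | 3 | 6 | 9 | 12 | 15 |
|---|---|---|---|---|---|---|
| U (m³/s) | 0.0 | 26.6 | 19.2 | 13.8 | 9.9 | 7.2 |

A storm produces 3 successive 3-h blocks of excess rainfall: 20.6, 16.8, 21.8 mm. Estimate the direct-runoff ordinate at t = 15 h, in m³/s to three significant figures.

Q ≈ 61.5 m³/s

By discrete convolution, Q_j = Σ (P_i / 10 mm) · U_{j−i}.
At t = 15 h (j=5): Q = (20.6/10)·7.2 + (16.8/10)·9.9 + (21.8/10)·13.8 = 61.5 m³/s.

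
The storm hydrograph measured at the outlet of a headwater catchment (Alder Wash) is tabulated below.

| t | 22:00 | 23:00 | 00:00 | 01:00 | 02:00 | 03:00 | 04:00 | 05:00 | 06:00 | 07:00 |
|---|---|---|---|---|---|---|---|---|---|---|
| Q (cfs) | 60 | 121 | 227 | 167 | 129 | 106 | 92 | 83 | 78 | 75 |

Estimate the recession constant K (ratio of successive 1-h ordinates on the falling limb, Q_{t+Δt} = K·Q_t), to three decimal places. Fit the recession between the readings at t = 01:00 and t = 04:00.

Using the recession-limb readings at t = 01:00 and t = 04:00: Q falls from 167 to 92 cfs over 3 intervals.
K = (Q₂/Q₁)^(1/3) = (92/167)^(1/3) = 0.820.

K ≈ 0.820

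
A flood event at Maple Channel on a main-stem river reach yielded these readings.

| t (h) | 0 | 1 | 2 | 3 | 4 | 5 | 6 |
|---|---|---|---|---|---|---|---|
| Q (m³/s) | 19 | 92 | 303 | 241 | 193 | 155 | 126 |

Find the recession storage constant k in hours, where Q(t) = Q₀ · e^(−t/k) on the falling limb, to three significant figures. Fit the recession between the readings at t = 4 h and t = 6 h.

k ≈ 4.69 h

On the falling limb, Q drops from 193 to 126 m³/s between t = 4 h and t = 6 h (Δt = 2 h).
k = −Δt / ln(Q₂/Q₁) = −2 / ln(126/193) = 4.69 h.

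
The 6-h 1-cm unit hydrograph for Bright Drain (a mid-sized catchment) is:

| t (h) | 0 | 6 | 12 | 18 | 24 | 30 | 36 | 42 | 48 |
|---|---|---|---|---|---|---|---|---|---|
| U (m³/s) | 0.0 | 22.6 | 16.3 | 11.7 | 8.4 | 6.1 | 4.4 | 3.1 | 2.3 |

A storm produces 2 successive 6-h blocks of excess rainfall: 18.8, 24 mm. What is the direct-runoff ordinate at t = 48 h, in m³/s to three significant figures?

Q ≈ 11.8 m³/s

By discrete convolution, Q_j = Σ (P_i / 10 mm) · U_{j−i}.
At t = 48 h (j=8): Q = (18.8/10)·2.3 + (24/10)·3.1 = 11.8 m³/s.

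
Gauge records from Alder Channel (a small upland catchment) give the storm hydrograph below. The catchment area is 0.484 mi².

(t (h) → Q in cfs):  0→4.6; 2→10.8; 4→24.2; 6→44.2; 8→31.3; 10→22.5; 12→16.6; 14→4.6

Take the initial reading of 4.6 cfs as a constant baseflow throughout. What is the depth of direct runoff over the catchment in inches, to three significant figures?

d ≈ 0.781 in

Direct runoff: 0.0, 6.2, 19.6, 39.6, 26.7, 17.9, 12.0, 0.0 cfs; ΣQ_DR = 122.0 cfs.
V = ΣQ_DR · Δt = 122.0 × 7200 s = 8.784 × 10^5 ft³.
Over A = 0.484 mi², depth = V / A = 0.781 in.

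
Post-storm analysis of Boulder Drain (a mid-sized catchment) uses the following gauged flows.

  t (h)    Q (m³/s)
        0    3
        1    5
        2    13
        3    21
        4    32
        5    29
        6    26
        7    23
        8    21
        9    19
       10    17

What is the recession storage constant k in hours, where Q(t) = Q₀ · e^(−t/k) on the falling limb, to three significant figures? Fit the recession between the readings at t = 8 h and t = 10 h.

k ≈ 9.46 h

On the falling limb, Q drops from 21 to 17 m³/s between t = 8 h and t = 10 h (Δt = 2 h).
k = −Δt / ln(Q₂/Q₁) = −2 / ln(17/21) = 9.46 h.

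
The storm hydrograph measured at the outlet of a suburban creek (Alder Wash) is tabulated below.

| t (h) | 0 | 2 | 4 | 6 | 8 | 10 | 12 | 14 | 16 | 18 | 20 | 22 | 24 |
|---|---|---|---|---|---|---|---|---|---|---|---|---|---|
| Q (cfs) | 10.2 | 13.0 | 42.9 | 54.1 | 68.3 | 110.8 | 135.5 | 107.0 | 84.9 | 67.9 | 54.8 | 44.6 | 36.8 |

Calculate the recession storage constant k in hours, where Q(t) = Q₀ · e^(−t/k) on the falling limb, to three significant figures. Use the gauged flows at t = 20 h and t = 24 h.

k ≈ 10.0 h

On the falling limb, Q drops from 54.8 to 36.8 cfs between t = 20 h and t = 24 h (Δt = 4 h).
k = −Δt / ln(Q₂/Q₁) = −4 / ln(36.8/54.8) = 10.0 h.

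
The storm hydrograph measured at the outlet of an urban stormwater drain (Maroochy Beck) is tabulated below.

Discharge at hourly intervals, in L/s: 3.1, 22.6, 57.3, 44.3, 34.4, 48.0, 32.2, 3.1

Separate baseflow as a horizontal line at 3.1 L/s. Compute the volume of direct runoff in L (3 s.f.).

Direct-runoff ordinates (Q − Q_b): 0.0, 19.5, 54.2, 41.2, 31.3, 44.9, 29.1, 0.0 L/s.
ΣQ_DR = 220.2 L/s.
With Δt = 1 h = 3600 s, V = ΣQ_DR · Δt = 220.2 × 3600 = 7.93 × 10^5 L.

V ≈ 7.93 × 10^5 L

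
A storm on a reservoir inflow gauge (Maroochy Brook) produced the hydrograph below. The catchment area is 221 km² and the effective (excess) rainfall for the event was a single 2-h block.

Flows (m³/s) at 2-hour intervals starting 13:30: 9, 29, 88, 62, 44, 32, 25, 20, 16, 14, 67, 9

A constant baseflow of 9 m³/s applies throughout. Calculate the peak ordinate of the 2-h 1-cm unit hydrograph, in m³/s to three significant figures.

U_p ≈ 79.0 m³/s

Direct runoff: 0.0, 20.0, 79.0, 53.0, 35.0, 23.0, 16.0, 11.0, 7.0, 5.0, 58.0, 0.0 m³/s; ΣQ_DR = 307.0 m³/s, peak = 79.0 m³/s.
Runoff depth d = ΣQ_DR·Δt / A = 307.0 × 7200 / (221 km²) = 10.00 mm.
The 1-cm UH is the DRH scaled by (10 mm)/d, so U_p = 79.0 × 10/10.00 = 79.0 m³/s.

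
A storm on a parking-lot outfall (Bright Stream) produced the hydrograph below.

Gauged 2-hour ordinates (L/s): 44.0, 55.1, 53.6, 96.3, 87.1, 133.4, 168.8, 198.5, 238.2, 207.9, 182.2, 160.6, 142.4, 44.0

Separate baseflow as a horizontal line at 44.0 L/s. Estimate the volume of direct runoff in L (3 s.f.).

Direct-runoff ordinates (Q − Q_b): 0.0, 11.1, 9.6, 52.3, 43.1, 89.4, 124.8, 154.5, 194.2, 163.9, 138.2, 116.6, 98.4, 0.0 L/s.
ΣQ_DR = 1196 L/s.
With Δt = 2 h = 7200 s, V = ΣQ_DR · Δt = 1196 × 7200 = 8.61 × 10^6 L.

V ≈ 8.61 × 10^6 L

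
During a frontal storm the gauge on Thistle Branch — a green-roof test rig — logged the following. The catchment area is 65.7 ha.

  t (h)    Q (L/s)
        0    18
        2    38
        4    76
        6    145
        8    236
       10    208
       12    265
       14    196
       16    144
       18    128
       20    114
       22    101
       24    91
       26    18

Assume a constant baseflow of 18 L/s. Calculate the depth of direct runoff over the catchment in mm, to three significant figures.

Direct runoff: 0.0, 20.0, 58.0, 127.0, 218.0, 190.0, 247.0, 178.0, 126.0, 110.0, 96.0, 83.0, 73.0, 0.0 L/s; ΣQ_DR = 1526 L/s.
V = ΣQ_DR · Δt = 1526 × 7200 s = 1.099 × 10^7 L.
Over A = 65.7 ha, depth = V / A = 16.7 mm.

d ≈ 16.7 mm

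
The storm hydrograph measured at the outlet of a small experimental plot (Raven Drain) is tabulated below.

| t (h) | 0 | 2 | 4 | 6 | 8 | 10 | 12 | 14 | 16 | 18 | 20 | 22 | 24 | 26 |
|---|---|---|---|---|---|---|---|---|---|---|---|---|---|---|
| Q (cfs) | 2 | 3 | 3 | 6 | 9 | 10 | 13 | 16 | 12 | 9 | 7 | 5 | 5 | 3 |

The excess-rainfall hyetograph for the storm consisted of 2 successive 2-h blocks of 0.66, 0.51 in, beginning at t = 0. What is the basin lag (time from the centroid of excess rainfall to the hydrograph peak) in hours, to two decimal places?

t_L ≈ 12.13 h

Centroid of excess rainfall: t_c = Σ P_i·t̄_i / ΣP_i = 1.8718 h (block centres at 1, 3 h).
Hydrograph peak occurs at t = 14 h, so basin lag t_L = 14 − 1.8718 = 12.13 h.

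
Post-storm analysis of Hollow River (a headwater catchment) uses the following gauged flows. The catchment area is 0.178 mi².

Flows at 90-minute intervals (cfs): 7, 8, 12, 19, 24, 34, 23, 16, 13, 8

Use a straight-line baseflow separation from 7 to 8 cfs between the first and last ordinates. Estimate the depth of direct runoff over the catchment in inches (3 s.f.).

Direct runoff: 0.00, 0.89, 4.78, 11.67, 16.56, 26.44, 15.33, 8.22, 5.11, 0.00 cfs; ΣQ_DR = 89.00 cfs.
V = ΣQ_DR · Δt = 89.00 × 5400 s = 4.806 × 10^5 ft³.
Over A = 0.178 mi², depth = V / A = 1.16 in.

d ≈ 1.16 in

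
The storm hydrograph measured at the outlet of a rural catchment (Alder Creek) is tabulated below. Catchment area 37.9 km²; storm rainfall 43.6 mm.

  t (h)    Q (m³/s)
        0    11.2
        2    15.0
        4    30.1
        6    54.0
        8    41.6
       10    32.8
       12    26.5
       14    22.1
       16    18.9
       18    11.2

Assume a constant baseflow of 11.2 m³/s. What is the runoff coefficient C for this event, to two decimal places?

C ≈ 0.66

ΣQ_DR = 151.4 m³/s; V = ΣQ_DR·Δt = 1.090 × 10^6 m³.
Runoff depth d = V / A = 28.76 mm.
C = d / P = 28.76 / 43.6 = 0.66.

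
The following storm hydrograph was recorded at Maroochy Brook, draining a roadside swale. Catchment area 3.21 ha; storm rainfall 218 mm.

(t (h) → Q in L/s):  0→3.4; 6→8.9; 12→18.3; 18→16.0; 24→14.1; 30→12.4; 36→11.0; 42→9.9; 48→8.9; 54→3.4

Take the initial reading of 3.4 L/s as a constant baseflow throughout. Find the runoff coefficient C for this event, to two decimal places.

ΣQ_DR = 72.30 L/s; V = ΣQ_DR·Δt = 1.562 × 10^6 L.
Runoff depth d = V / A = 48.65 mm.
C = d / P = 48.65 / 218 = 0.22.

C ≈ 0.22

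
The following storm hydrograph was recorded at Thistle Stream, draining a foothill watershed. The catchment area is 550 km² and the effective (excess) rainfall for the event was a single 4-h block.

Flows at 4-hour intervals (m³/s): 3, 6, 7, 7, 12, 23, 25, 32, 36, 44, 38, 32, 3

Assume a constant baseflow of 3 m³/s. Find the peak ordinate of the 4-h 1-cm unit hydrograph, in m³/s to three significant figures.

U_p ≈ 68.4 m³/s

Direct runoff: 0.0, 3.0, 4.0, 4.0, 9.0, 20.0, 22.0, 29.0, 33.0, 41.0, 35.0, 29.0, 0.0 m³/s; ΣQ_DR = 229.0 m³/s, peak = 41.0 m³/s.
Runoff depth d = ΣQ_DR·Δt / A = 229.0 × 14400 / (550 km²) = 5.996 mm.
The 1-cm UH is the DRH scaled by (10 mm)/d, so U_p = 41.0 × 10/5.996 = 68.4 m³/s.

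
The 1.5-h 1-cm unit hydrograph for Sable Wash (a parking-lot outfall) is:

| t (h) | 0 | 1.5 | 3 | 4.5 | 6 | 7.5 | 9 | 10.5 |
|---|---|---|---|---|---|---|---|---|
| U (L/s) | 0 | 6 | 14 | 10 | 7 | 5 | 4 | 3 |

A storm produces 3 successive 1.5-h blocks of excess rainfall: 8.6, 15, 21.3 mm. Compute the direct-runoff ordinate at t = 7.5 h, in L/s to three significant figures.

By discrete convolution, Q_j = Σ (P_i / 10 mm) · U_{j−i}.
At t = 7.5 h (j=5): Q = (8.6/10)·5 + (15/10)·7 + (21.3/10)·10 = 36.1 L/s.

Q ≈ 36.1 L/s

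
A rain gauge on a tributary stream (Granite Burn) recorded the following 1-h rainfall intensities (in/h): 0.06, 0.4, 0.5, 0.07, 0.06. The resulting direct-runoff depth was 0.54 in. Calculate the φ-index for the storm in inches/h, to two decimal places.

φ ≈ 0.18 in/h

Only the 2 blocks with intensity above φ contribute runoff: 0.4, 0.5 in/h.
Σ(I−φ)·Δt = d  ⇒  (0.4+0.5 − 2φ)·1 = 0.54
φ = (0.9000 − 0.54/1) / 2 = 0.18 in/h.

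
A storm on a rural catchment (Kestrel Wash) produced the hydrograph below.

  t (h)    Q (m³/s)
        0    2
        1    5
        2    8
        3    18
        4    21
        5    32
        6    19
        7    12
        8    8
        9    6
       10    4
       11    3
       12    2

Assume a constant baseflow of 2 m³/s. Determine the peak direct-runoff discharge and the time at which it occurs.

Subtracting baseflow gives direct-runoff ordinates: 0.0, 3.0, 6.0, 16.0, 19.0, 30.0, 17.0, 10.0, 6.0, 4.0, 2.0, 1.0, 0.0 m³/s.
The maximum is 30.0 m³/s, occurring at the reading for t = 5 h.

Q_p = 30.0 m³/s at t = 5 h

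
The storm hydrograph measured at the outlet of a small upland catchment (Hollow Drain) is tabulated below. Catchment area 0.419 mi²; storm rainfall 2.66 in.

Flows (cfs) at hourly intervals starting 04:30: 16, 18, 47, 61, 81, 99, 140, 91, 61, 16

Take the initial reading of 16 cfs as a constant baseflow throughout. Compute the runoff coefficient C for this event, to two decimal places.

ΣQ_DR = 470.0 cfs; V = ΣQ_DR·Δt = 1.692 × 10^6 ft³.
Runoff depth d = V / A = 1.738 in.
C = d / P = 1.738 / 2.66 = 0.65.

C ≈ 0.65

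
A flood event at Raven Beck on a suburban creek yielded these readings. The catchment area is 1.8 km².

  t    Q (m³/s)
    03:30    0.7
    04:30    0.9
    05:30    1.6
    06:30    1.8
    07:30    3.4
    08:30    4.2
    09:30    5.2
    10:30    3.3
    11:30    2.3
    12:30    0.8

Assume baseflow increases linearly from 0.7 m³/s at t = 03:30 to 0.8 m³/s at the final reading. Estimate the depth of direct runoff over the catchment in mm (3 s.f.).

d ≈ 33.4 mm

Direct runoff: 0.00, 0.19, 0.88, 1.07, 2.66, 3.44, 4.43, 2.52, 1.51, 0.00 m³/s; ΣQ_DR = 16.70 m³/s.
V = ΣQ_DR · Δt = 16.70 × 3600 s = 60120 m³.
Over A = 1.8 km², depth = V / A = 33.4 mm.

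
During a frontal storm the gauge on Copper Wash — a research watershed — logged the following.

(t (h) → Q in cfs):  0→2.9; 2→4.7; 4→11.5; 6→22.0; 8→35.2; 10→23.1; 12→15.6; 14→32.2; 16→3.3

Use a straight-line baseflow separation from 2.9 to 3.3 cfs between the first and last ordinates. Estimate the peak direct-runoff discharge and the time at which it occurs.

Subtracting baseflow gives direct-runoff ordinates: 0.00, 1.75, 8.50, 18.95, 32.10, 19.95, 12.40, 28.95, 0.00 cfs.
The maximum is 32.10 cfs, occurring at the reading for t = 8 h.

Q_p = 32.10 cfs at t = 8 h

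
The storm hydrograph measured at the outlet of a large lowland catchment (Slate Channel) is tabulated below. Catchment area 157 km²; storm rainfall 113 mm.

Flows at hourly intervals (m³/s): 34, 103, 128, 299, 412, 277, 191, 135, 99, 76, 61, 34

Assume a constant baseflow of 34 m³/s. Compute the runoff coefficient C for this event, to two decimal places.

ΣQ_DR = 1441 m³/s; V = ΣQ_DR·Δt = 5.188 × 10^6 m³.
Runoff depth d = V / A = 33.04 mm.
C = d / P = 33.04 / 113 = 0.29.

C ≈ 0.29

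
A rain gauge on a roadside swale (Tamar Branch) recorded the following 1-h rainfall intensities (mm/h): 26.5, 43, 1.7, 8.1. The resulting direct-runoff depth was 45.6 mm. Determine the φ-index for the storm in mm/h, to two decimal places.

Only the 2 blocks with intensity above φ contribute runoff: 26.5, 43 mm/h.
Σ(I−φ)·Δt = d  ⇒  (26.5+43 − 2φ)·1 = 45.6
φ = (69.50 − 45.6/1) / 2 = 11.95 mm/h.

φ ≈ 11.95 mm/h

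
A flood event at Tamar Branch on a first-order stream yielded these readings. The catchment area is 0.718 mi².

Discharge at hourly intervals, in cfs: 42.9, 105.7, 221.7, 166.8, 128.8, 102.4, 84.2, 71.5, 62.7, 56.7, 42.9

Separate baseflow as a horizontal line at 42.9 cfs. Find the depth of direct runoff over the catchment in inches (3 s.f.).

Direct runoff: 0.0, 62.8, 178.8, 123.9, 85.9, 59.5, 41.3, 28.6, 19.8, 13.8, 0.0 cfs; ΣQ_DR = 614.4 cfs.
V = ΣQ_DR · Δt = 614.4 × 3600 s = 2.212 × 10^6 ft³.
Over A = 0.718 mi², depth = V / A = 1.33 in.

d ≈ 1.33 in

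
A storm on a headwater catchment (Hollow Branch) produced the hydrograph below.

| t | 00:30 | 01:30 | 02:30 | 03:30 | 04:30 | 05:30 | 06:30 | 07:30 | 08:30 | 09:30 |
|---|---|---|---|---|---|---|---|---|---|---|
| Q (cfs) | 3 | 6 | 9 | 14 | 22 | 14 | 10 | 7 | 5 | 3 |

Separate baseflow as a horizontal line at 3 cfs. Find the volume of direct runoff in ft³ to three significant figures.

Direct-runoff ordinates (Q − Q_b): 0.0, 3.0, 6.0, 11.0, 19.0, 11.0, 7.0, 4.0, 2.0, 0.0 cfs.
ΣQ_DR = 63.00 cfs.
With Δt = 1 h = 3600 s, V = ΣQ_DR · Δt = 63.00 × 3600 = 2.27 × 10^5 ft³.

V ≈ 2.27 × 10^5 ft³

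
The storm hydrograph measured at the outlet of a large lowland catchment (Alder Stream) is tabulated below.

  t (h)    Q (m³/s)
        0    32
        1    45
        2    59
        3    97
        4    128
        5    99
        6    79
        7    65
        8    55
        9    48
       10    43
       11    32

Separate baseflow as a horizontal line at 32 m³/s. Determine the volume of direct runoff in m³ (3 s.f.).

Direct-runoff ordinates (Q − Q_b): 0.0, 13.0, 27.0, 65.0, 96.0, 67.0, 47.0, 33.0, 23.0, 16.0, 11.0, 0.0 m³/s.
ΣQ_DR = 398.0 m³/s.
With Δt = 1 h = 3600 s, V = ΣQ_DR · Δt = 398.0 × 3600 = 1.43 × 10^6 m³.

V ≈ 1.43 × 10^6 m³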